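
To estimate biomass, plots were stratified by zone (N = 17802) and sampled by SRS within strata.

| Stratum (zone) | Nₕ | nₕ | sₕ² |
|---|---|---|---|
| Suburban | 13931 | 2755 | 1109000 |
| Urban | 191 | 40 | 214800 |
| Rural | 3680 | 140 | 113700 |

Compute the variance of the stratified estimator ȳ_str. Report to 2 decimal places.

231.63

Var(ȳ_str) = Σₕ Wₕ²(1 − fₕ)sₕ²/nₕ with Wₕ = Nₕ/N, N = 17802.
Suburban: Wₕ = 0.78255252; term = 0.78255252²·(1 − 0.19776039)·1109000/2755 = 197.76118.
Urban: Wₕ = 0.01072913; term = 0.01072913²·(1 − 0.20942408)·214800/40 = 0.48870525.
Rural: Wₕ = 0.20671835; term = 0.20671835²·(1 − 0.03804348)·113700/140 = 33.38458.
Sum = 231.63447.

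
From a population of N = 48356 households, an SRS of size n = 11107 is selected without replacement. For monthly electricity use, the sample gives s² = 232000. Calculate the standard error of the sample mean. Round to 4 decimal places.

4.0112

Under SRS without replacement, Var(ȳ) = (1 − f)·s²/n with f = n/N = 11107/48356 = 0.22969228.
Var(ȳ) = (1 − 0.22969228)·232000/11107 = 0.77030772·20.887728 = 16.089978.
SE(ȳ) = √(16.089978) = 4.0112.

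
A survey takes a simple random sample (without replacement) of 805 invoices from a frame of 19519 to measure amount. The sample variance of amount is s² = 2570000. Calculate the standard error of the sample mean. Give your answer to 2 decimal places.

Under SRS without replacement, Var(ȳ) = (1 − f)·s²/n with f = n/N = 805/19519 = 0.04124187.
Var(ȳ) = (1 − 0.04124187)·2570000/805 = 0.95875813·3192.5466 = 3060.88.
SE(ȳ) = √(3060.88) = 55.33.

55.33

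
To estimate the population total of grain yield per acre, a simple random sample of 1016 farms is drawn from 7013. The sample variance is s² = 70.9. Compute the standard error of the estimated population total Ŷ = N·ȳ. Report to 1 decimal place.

1713.1

Var(Ŷ) = N²·Var(ȳ) = N²·(1 − n/N)·s²/n.
f = 1016/7013 = 0.14487381; Var(ȳ) = 0.85512619·70.9/1016 = 0.059673668.
Var(Ŷ) = 7013² · 0.059673668 = 2.9348804 × 10^6.
SE(Ŷ) = √(2.9348804 × 10^6) = 1713.1.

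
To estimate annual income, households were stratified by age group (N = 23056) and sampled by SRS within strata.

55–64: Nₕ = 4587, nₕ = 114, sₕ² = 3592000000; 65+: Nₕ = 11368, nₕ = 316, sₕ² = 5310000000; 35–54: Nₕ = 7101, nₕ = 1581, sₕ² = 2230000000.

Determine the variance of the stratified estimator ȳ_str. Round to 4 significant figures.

Var(ȳ_str) = Σₕ Wₕ²(1 − fₕ)sₕ²/nₕ with Wₕ = Nₕ/N, N = 23056.
55–64: Wₕ = 0.19895038; term = 0.19895038²·(1 − 0.02485284)·3592000000/114 = 1.2161613 × 10^6.
65+: Wₕ = 0.49306037; term = 0.49306037²·(1 − 0.02779733)·5310000000/316 = 3.9715904 × 10^6.
35–54: Wₕ = 0.30798924; term = 0.30798924²·(1 − 0.22264470)·2230000000/1581 = 104007.26.
Sum = 5.291759 × 10^6.

5.292 × 10^6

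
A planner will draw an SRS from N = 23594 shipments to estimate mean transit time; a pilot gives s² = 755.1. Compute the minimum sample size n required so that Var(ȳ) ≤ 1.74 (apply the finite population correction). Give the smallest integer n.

Without fpc, n₀ = s²/D = 755.1/1.74 = 433.9655.
With fpc, (1 − n/N)·s²/n ≤ D requires n ≥ n₀/(1 + n₀/N) = 433.9655/(1 + 433.9655/23594) = 426.1277.
Rounding up, n = 427.

427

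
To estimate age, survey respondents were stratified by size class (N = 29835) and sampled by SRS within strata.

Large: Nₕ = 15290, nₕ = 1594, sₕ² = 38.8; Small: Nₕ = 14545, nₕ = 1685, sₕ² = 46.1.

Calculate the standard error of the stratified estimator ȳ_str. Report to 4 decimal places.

Var(ȳ_str) = Σₕ Wₕ²(1 − fₕ)sₕ²/nₕ with Wₕ = Nₕ/N, N = 29835.
Large: Wₕ = 0.51248534; term = 0.51248534²·(1 − 0.10425114)·38.8/1594 = 0.0057265434.
Small: Wₕ = 0.48751466; term = 0.48751466²·(1 − 0.11584737)·46.1/1685 = 0.0057491499.
Sum = 0.011475693.
SE = √(0.011475693) = 0.1071.

0.1071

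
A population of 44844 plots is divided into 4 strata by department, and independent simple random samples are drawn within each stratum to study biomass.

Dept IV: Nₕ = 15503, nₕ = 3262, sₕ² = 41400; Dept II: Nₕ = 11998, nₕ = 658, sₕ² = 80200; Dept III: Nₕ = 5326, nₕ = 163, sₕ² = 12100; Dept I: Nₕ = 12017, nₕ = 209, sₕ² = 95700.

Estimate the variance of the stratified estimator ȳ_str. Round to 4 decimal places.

Var(ȳ_str) = Σₕ Wₕ²(1 − fₕ)sₕ²/nₕ with Wₕ = Nₕ/N, N = 44844.
Dept IV: Wₕ = 0.34570957; term = 0.34570957²·(1 − 0.21041089)·41400/3262 = 1.1976787.
Dept II: Wₕ = 0.26754973; term = 0.26754973²·(1 − 0.05484247)·80200/658 = 8.2463488.
Dept III: Wₕ = 0.11876728; term = 0.11876728²·(1 − 0.03060458)·12100/163 = 1.0150615.
Dept I: Wₕ = 0.26797342; term = 0.26797342²·(1 − 0.01739203)·95700/209 = 32.309435.
Sum = 42.768524.

42.7685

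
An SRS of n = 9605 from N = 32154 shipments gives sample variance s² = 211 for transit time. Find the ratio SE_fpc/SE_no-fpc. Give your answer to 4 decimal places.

0.8374

f = n/N = 9605/32154 = 0.29871867.
SE_no-fpc = √(s²/n) = 0.14821513; SE_fpc = √((1−f)s²/n) = 0.12411912.
Ratio = √(1−f) = 0.83742542.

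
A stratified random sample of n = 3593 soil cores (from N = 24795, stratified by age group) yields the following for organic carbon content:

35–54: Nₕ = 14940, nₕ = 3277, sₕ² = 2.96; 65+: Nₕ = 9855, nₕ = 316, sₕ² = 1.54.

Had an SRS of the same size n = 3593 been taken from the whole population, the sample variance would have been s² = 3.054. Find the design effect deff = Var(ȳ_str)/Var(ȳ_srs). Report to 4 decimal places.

Var(ȳ_str) = Σ Wₕ²(1−fₕ)sₕ²/nₕ with Wₕ = Nₕ/24795:
  35–54: (14940/24795)²·(1−3277/14940)·2.96/3277 = 2.5600469 × 10^-4
  65+: (9855/24795)²·(1−316/9855)·1.54/316 = 7.4518635 × 10^-4
  → Var(ȳ_str) = 0.001001191.
Var(ȳ_srs) = (1 − 3593/24795)·3.054/3593 = 7.2681609 × 10^-4.
deff = 0.001001191 / (7.2681609 × 10^-4) = 1.3775.

1.3775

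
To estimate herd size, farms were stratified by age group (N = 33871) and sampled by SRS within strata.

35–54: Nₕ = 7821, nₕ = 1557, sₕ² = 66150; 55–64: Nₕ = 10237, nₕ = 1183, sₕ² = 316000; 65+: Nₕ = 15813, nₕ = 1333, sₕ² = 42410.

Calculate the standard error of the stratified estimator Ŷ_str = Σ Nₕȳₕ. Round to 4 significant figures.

Var(Ŷ_str) = Σₕ Nₕ²(1 − fₕ)sₕ²/nₕ.
35–54: 7821²·(1 − 1557/7821)·66150/1557 = 2.0813987 × 10^9.
55–64: 10237²·(1 − 1183/10237)·316000/1183 = 2.4757998 × 10^10.
65+: 15813²·(1 − 1333/15813)·42410/1333 = 7.2848557 × 10^9.
Sum = 3.4124252 × 10^10.
SE = √(3.4124252 × 10^10) = 184700.

184700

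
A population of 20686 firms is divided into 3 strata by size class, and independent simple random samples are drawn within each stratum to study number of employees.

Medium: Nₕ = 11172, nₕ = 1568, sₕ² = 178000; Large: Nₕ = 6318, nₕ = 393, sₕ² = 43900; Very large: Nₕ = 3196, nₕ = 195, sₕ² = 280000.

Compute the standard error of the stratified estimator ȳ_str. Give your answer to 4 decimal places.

8.3917

Var(ȳ_str) = Σₕ Wₕ²(1 − fₕ)sₕ²/nₕ with Wₕ = Nₕ/N, N = 20686.
Medium: Wₕ = 0.54007541; term = 0.54007541²·(1 − 0.14035088)·178000/1568 = 28.464528.
Large: Wₕ = 0.30542396; term = 0.30542396²·(1 − 0.06220323)·43900/393 = 9.7720776.
Very large: Wₕ = 0.15450063; term = 0.15450063²·(1 − 0.06101377)·280000/195 = 32.184232.
Sum = 70.420838.
SE = √(70.420838) = 8.3917.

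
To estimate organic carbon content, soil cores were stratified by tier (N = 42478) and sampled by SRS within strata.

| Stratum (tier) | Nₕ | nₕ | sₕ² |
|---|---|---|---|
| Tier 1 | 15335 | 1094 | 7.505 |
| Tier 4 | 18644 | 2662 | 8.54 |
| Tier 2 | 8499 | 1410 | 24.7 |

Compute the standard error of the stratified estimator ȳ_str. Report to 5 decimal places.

Var(ȳ_str) = Σₕ Wₕ²(1 − fₕ)sₕ²/nₕ with Wₕ = Nₕ/N, N = 42478.
Tier 1: Wₕ = 0.36101041; term = 0.36101041²·(1 − 0.07134007)·7.505/1094 = 8.3028945 × 10^-4.
Tier 4: Wₕ = 0.43890955; term = 0.43890955²·(1 − 0.14278052)·8.54/2662 = 5.2977556 × 10^-4.
Tier 2: Wₕ = 0.20008004; term = 0.20008004²·(1 − 0.16590187)·24.7/1410 = 5.8492815 × 10^-4.
Sum = 0.0019449932.
SE = √(0.0019449932) = 0.04410.

0.04410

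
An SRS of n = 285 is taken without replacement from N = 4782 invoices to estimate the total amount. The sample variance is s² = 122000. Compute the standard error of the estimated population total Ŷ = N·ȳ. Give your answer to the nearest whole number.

95945

Var(Ŷ) = N²·Var(ȳ) = N²·(1 − n/N)·s²/n.
f = 285/4782 = 0.05959849; Var(ȳ) = 0.94040151·122000/285 = 402.55784.
Var(Ŷ) = 4782² · 402.55784 = 9.2055011 × 10^9.
SE(Ŷ) = √(9.2055011 × 10^9) = 95945.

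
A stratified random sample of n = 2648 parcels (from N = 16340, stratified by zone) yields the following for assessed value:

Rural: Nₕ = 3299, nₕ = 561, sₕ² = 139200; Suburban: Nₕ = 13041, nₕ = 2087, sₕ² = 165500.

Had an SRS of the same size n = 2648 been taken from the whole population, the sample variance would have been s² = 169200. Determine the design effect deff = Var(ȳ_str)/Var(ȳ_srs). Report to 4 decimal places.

0.9492

Var(ȳ_str) = Σ Wₕ²(1−fₕ)sₕ²/nₕ with Wₕ = Nₕ/16340:
  Rural: (3299/16340)²·(1−561/3299)·139200/561 = 8.3943685
  Suburban: (13041/16340)²·(1−2087/13041)·165500/2087 = 42.428246
  → Var(ȳ_str) = 50.822615.
Var(ȳ_srs) = (1 − 2648/16340)·169200/2648 = 53.542324.
deff = 50.822615 / 53.542324 = 0.9492.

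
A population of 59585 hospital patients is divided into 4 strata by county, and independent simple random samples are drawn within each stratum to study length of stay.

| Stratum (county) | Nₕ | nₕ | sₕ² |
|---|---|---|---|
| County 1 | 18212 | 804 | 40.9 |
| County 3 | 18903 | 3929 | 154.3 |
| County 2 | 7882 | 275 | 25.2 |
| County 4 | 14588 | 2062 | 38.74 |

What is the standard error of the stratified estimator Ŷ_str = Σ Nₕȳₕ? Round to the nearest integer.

6014

Var(Ŷ_str) = Σₕ Nₕ²(1 − fₕ)sₕ²/nₕ.
County 1: 18212²·(1 − 804/18212)·40.9/804 = 1.612775 × 10^7.
County 3: 18903²·(1 − 3929/18903)·154.3/3929 = 1.11161 × 10^7.
County 2: 7882²·(1 − 275/7882)·25.2/275 = 5.4943674 × 10^6.
County 4: 14588²·(1 − 2062/14588)·38.74/2062 = 3.433042 × 10^6.
Sum = 3.6171259 × 10^7.
SE = √(3.6171259 × 10^7) = 6014.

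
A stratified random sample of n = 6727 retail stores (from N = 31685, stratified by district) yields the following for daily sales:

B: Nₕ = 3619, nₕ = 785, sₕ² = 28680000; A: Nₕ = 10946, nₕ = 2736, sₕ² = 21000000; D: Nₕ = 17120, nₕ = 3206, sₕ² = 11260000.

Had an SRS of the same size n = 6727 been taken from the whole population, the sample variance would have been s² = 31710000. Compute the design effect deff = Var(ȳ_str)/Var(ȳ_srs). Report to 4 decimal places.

Var(ȳ_str) = Σ Wₕ²(1−fₕ)sₕ²/nₕ with Wₕ = Nₕ/31685:
  B: (3619/31685)²·(1−785/3619)·28680000/785 = 373.24199
  A: (10946/31685)²·(1−2736/10946)·21000000/2736 = 687.05955
  D: (17120/31685)²·(1−3206/17120)·11260000/3206 = 833.34188
  → Var(ȳ_str) = 1893.6434.
Var(ȳ_srs) = (1 − 6727/31685)·31710000/6727 = 3713.0507.
deff = 1893.6434 / 3713.0507 = 0.5100.

0.5100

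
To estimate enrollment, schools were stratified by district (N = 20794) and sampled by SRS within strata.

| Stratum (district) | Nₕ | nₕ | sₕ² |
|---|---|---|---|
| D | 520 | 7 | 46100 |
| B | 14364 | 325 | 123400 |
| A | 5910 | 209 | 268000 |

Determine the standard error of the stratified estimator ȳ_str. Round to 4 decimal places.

Var(ȳ_str) = Σₕ Wₕ²(1 − fₕ)sₕ²/nₕ with Wₕ = Nₕ/N, N = 20794.
D: Wₕ = 0.02500721; term = 0.02500721²·(1 − 0.01346154)·46100/7 = 4.0630065.
B: Wₕ = 0.69077619; term = 0.69077619²·(1 − 0.02262601)·123400/325 = 177.07909.
A: Wₕ = 0.28421660; term = 0.28421660²·(1 − 0.03536379)·268000/209 = 99.919661.
Sum = 281.06176.
SE = √(281.06176) = 16.7649.

16.7649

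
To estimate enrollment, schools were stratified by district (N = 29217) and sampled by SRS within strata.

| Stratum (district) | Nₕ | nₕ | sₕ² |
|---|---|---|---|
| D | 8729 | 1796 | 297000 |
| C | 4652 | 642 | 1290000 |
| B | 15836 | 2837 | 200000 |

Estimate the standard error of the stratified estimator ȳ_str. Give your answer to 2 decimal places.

Var(ȳ_str) = Σₕ Wₕ²(1 − fₕ)sₕ²/nₕ with Wₕ = Nₕ/N, N = 29217.
D: Wₕ = 0.29876442; term = 0.29876442²·(1 − 0.20575095)·297000/1796 = 11.723697.
C: Wₕ = 0.15922237; term = 0.15922237²·(1 − 0.13800516)·1290000/642 = 43.910413.
B: Wₕ = 0.54201321; term = 0.54201321²·(1 − 0.17914877)·200000/2837 = 17.000232.
Sum = 72.634342.
SE = √(72.634342) = 8.52.

8.52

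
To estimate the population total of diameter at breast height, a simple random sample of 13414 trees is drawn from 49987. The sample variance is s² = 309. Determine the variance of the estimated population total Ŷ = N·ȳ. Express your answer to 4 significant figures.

4.211 × 10^7

Var(Ŷ) = N²·Var(ȳ) = N²·(1 − n/N)·s²/n.
f = 13414/49987 = 0.26834977; Var(ȳ) = 0.73165023·309/13414 = 0.016854027.
Var(Ŷ) = 49987² · 0.016854027 = 4.211316 × 10^7.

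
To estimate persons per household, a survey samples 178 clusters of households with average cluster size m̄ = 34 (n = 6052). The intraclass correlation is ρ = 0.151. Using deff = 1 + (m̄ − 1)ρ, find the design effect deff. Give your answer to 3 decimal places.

deff = 1 + (34 − 1)·0.151 = 1 + 4.983 = 5.983.

5.983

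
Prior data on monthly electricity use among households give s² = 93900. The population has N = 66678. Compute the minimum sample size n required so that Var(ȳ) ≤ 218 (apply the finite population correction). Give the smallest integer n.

Without fpc, n₀ = s²/D = 93900/218 = 430.7339.
With fpc, (1 − n/N)·s²/n ≤ D requires n ≥ n₀/(1 + n₀/N) = 430.7339/(1 + 430.7339/66678) = 427.9693.
Rounding up, n = 428.

428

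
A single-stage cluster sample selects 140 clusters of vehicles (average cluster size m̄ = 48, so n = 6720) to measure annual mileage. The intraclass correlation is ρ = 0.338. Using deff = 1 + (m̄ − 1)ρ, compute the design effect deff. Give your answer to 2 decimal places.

16.89

deff = 1 + (48 − 1)·0.338 = 1 + 15.886 = 16.886.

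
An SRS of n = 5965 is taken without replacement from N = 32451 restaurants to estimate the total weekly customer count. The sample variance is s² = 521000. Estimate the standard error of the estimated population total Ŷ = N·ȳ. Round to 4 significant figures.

Var(Ŷ) = N²·Var(ȳ) = N²·(1 − n/N)·s²/n.
f = 5965/32451 = 0.18381560; Var(ȳ) = 0.81618440·521000/5965 = 71.287858.
Var(Ŷ) = 32451² · 71.287858 = 7.5070919 × 10^10.
SE(Ŷ) = √(7.5070919 × 10^10) = 274000.

274000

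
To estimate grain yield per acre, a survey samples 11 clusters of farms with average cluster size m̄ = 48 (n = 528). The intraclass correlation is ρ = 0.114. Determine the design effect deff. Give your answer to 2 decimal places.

deff = 1 + (48 − 1)·0.114 = 1 + 5.358 = 6.358.

6.36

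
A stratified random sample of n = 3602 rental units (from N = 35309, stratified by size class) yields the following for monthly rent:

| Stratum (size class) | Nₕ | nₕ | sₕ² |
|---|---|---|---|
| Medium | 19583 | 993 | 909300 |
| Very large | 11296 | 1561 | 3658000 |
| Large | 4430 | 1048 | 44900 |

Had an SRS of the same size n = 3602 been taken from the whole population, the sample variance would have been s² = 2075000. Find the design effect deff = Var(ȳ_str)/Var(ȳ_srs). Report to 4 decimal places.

Var(ȳ_str) = Σ Wₕ²(1−fₕ)sₕ²/nₕ with Wₕ = Nₕ/35309:
  Medium: (19583/35309)²·(1−993/19583)·909300/993 = 267.39034
  Very large: (11296/35309)²·(1−1561/11296)·3658000/1561 = 206.6953
  Large: (4430/35309)²·(1−1048/4430)·44900/1048 = 0.51486284
  → Var(ȳ_str) = 474.6005.
Var(ȳ_srs) = (1 − 3602/35309)·2075000/3602 = 517.30196.
deff = 474.6005 / 517.30196 = 0.9175.

0.9175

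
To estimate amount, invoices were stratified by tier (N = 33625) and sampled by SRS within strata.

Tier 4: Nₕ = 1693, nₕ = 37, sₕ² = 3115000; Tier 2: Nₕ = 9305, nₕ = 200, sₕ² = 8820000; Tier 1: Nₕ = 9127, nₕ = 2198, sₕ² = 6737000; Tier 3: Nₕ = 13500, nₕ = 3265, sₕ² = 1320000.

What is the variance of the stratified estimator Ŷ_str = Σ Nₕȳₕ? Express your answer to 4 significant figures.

4.222 × 10^12

Var(Ŷ_str) = Σₕ Nₕ²(1 − fₕ)sₕ²/nₕ.
Tier 4: 1693²·(1 − 37/1693)·3115000/37 = 2.3603348 × 10^11.
Tier 2: 9305²·(1 − 200/9305)·8820000/200 = 3.7362413 × 10^12.
Tier 1: 9127²·(1 − 2198/9127)·6737000/2198 = 1.9383735 × 10^11.
Tier 3: 13500²·(1 − 3265/13500)·1320000/3265 = 5.586147 × 10^10.
Sum = 4.2219736 × 10^12.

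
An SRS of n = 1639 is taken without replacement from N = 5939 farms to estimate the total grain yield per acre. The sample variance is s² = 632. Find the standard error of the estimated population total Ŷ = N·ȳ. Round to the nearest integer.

3138

Var(Ŷ) = N²·Var(ȳ) = N²·(1 − n/N)·s²/n.
f = 1639/5939 = 0.27597239; Var(ȳ) = 0.72402761·632/1639 = 0.27918575.
Var(Ŷ) = 5939² · 0.27918575 = 9.8473619 × 10^6.
SE(Ŷ) = √(9.8473619 × 10^6) = 3138.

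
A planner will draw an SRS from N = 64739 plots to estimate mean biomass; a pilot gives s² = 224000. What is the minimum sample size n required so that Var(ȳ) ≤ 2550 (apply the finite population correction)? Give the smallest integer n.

Without fpc, n₀ = s²/D = 224000/2550 = 87.8431.
With fpc, (1 − n/N)·s²/n ≤ D requires n ≥ n₀/(1 + n₀/N) = 87.8431/(1 + 87.8431/64739) = 87.7241.
Rounding up, n = 88.

88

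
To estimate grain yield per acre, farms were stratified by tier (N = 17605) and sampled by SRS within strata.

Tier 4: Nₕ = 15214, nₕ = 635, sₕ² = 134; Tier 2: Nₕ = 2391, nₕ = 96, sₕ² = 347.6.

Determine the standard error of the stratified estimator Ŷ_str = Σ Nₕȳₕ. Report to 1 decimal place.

8165.5

Var(Ŷ_str) = Σₕ Nₕ²(1 − fₕ)sₕ²/nₕ.
Tier 4: 15214²·(1 − 635/15214)·134/635 = 4.6806075 × 10^7.
Tier 2: 2391²·(1 − 96/2391)·347.6/96 = 1.9868762 × 10^7.
Sum = 6.6674837 × 10^7.
SE = √(6.6674837 × 10^7) = 8165.5.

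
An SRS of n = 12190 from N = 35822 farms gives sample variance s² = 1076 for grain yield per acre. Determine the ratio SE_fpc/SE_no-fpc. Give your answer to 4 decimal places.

0.8122

f = n/N = 12190/35822 = 0.34029367.
SE_no-fpc = √(s²/n) = 0.29710112; SE_fpc = √((1−f)s²/n) = 0.24131238.
Ratio = √(1−f) = 0.81222308.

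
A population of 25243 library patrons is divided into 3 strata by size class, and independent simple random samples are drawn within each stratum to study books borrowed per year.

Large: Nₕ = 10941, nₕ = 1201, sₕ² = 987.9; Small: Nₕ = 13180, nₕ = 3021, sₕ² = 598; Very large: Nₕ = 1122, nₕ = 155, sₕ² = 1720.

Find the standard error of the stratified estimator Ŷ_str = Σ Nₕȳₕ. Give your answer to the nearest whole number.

11234

Var(Ŷ_str) = Σₕ Nₕ²(1 − fₕ)sₕ²/nₕ.
Large: 10941²·(1 − 1201/10941)·987.9/1201 = 8.7656869 × 10^7.
Small: 13180²·(1 − 3021/13180)·598/3021 = 2.650433 × 10^7.
Very large: 1122²·(1 − 155/1122)·1720/155 = 1.2039711 × 10^7.
Sum = 1.2620091 × 10^8.
SE = √(1.2620091 × 10^8) = 11234.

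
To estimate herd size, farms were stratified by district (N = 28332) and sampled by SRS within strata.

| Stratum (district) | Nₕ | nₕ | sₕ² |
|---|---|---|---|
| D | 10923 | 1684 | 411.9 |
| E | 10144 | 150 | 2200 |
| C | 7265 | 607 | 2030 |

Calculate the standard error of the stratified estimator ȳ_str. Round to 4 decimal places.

1.4438

Var(ȳ_str) = Σₕ Wₕ²(1 − fₕ)sₕ²/nₕ with Wₕ = Nₕ/N, N = 28332.
D: Wₕ = 0.38553579; term = 0.38553579²·(1 − 0.15417010)·411.9/1684 = 0.030751205.
E: Wₕ = 0.35804038; term = 0.35804038²·(1 − 0.01478707)·2200/150 = 1.8523606.
C: Wₕ = 0.25642383; term = 0.25642383²·(1 − 0.08355127)·2030/607 = 0.20152656.
Sum = 2.0846384.
SE = √(2.0846384) = 1.4438.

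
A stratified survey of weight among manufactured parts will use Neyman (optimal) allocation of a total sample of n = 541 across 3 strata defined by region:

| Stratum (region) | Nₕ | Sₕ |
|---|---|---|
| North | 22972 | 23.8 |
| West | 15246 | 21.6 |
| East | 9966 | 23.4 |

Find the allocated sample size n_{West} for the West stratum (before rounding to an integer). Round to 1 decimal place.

160.6

Neyman allocation: nₕ = n·NₕSₕ / Σⱼ NⱼSⱼ.
Σ NⱼSⱼ = 22972·23.8 + 15246·21.6 + 9966·23.4 = 1.1092516 × 10^6.
n_{West} = 541·15246·21.6 / (1.1092516 × 10^6) = 160.6.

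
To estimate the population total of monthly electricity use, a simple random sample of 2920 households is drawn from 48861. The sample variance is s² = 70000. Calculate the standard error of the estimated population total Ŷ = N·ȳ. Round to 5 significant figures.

Var(Ŷ) = N²·Var(ȳ) = N²·(1 − n/N)·s²/n.
f = 2920/48861 = 0.05976136; Var(ȳ) = 0.94023864·70000/2920 = 22.539967.
Var(Ŷ) = 48861² · 22.539967 = 5.3811857 × 10^10.
SE(Ŷ) = √(5.3811857 × 10^10) = 231970.

231970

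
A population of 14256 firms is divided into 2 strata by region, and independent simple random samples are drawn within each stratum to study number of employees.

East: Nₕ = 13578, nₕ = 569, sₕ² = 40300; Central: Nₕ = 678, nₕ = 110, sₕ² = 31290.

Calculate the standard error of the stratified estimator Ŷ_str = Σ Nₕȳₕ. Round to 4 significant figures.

Var(Ŷ_str) = Σₕ Nₕ²(1 − fₕ)sₕ²/nₕ.
East: 13578²·(1 − 569/13578)·40300/569 = 1.2510438 × 10^10.
Central: 678²·(1 − 110/678)·31290/110 = 1.0954458 × 10^8.
Sum = 1.2619983 × 10^10.
SE = √(1.2619983 × 10^10) = 112300.

112300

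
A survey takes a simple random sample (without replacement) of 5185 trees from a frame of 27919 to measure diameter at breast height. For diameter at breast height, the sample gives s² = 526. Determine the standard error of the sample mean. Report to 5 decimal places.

0.28741

Under SRS without replacement, Var(ȳ) = (1 − f)·s²/n with f = n/N = 5185/27919 = 0.18571582.
Var(ȳ) = (1 − 0.18571582)·526/5185 = 0.81428418·0.10144648 = 0.082606264.
SE(ȳ) = √(0.082606264) = 0.28741.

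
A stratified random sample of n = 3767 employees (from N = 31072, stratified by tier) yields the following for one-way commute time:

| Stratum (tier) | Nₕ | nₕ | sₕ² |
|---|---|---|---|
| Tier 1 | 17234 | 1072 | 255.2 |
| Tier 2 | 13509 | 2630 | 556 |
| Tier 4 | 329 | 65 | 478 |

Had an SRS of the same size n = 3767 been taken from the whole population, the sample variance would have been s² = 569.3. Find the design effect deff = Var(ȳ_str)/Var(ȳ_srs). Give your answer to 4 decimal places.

0.7644

Var(ȳ_str) = Σ Wₕ²(1−fₕ)sₕ²/nₕ with Wₕ = Nₕ/31072:
  Tier 1: (17234/31072)²·(1−1072/17234)·255.2/1072 = 0.068679743
  Tier 2: (13509/31072)²·(1−2630/13509)·556/2630 = 0.032180501
  Tier 4: (329/31072)²·(1−65/329)·478/65 = 6.6157022 × 10^-4
  → Var(ȳ_str) = 0.10152181.
Var(ȳ_srs) = (1 − 3767/31072)·569.3/3767 = 0.13280626.
deff = 0.10152181 / 0.13280626 = 0.7644.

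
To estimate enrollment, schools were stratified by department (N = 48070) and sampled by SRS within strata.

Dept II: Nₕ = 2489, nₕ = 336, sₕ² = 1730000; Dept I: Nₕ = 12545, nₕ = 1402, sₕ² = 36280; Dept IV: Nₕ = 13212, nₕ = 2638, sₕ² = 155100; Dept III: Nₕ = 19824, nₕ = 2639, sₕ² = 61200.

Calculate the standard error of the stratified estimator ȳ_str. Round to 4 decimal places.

4.5255

Var(ȳ_str) = Σₕ Wₕ²(1 − fₕ)sₕ²/nₕ with Wₕ = Nₕ/N, N = 48070.
Dept II: Wₕ = 0.05177866; term = 0.05177866²·(1 − 0.13499397)·1730000/336 = 11.940637.
Dept I: Wₕ = 0.26097358; term = 0.26097358²·(1 − 0.11175767)·36280/1402 = 1.5654666.
Dept IV: Wₕ = 0.27484918; term = 0.27484918²·(1 − 0.19966697)·155100/2638 = 3.5546483.
Dept III: Wₕ = 0.41239859; term = 0.41239859²·(1 − 0.13312147)·61200/2639 = 3.4190434.
Sum = 20.479795.
SE = √(20.479795) = 4.5255.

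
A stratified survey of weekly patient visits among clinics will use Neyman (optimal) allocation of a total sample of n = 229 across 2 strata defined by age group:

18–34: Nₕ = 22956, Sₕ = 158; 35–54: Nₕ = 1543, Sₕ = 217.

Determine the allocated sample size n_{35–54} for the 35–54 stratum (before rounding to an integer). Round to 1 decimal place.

19.4

Neyman allocation: nₕ = n·NₕSₕ / Σⱼ NⱼSⱼ.
Σ NⱼSⱼ = 22956·158 + 1543·217 = 3.961879 × 10^6.
n_{35–54} = 229·1543·217 / (3.961879 × 10^6) = 19.4.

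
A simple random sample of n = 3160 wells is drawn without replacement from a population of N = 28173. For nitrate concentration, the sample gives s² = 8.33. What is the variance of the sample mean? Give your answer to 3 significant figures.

0.00234

Under SRS without replacement, Var(ȳ) = (1 − f)·s²/n with f = n/N = 3160/28173 = 0.11216413.
Var(ȳ) = (1 − 0.11216413)·8.33/3160 = 0.88783587·0.0026360759 = 0.0023404028.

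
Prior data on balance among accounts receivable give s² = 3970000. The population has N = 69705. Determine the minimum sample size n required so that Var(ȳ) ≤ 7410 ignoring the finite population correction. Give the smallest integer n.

Without fpc, n₀ = s²/D = 3970000/7410 = 535.7625.
Rounding up, n = 536.

536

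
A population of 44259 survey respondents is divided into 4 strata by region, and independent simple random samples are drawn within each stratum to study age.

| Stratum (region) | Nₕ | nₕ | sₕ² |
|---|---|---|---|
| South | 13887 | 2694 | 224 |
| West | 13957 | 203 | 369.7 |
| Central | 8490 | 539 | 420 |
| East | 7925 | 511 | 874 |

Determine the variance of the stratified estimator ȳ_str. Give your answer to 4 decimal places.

Var(ȳ_str) = Σₕ Wₕ²(1 − fₕ)sₕ²/nₕ with Wₕ = Nₕ/N, N = 44259.
South: Wₕ = 0.31376669; term = 0.31376669²·(1 − 0.19399438)·224/2694 = 0.006597846.
West: Wₕ = 0.31534829; term = 0.31534829²·(1 − 0.01454467)·369.7/203 = 0.1784725.
Central: Wₕ = 0.19182539; term = 0.19182539²·(1 − 0.06348645)·420/539 = 0.026852627.
East: Wₕ = 0.17905963; term = 0.17905963²·(1 − 0.06447950)·874/511 = 0.051302578.
Sum = 0.26322555.

0.2632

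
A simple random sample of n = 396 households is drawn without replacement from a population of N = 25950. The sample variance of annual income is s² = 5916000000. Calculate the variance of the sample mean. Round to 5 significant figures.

1.4711 × 10^7

Under SRS without replacement, Var(ȳ) = (1 − f)·s²/n with f = n/N = 396/25950 = 0.01526012.
Var(ȳ) = (1 − 0.01526012)·5916000000/396 = 0.98473988·1.4939394 × 10^7 = 1.4711417 × 10^7.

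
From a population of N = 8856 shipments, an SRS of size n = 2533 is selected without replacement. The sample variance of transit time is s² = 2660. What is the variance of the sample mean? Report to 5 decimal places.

Under SRS without replacement, Var(ȳ) = (1 − f)·s²/n with f = n/N = 2533/8856 = 0.28602078.
Var(ȳ) = (1 − 0.28602078)·2660/2533 = 0.71397922·1.0501382 = 0.74977684.

0.74978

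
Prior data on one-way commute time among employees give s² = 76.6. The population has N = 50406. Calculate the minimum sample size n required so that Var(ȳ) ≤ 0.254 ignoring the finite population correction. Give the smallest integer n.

Without fpc, n₀ = s²/D = 76.6/0.254 = 301.5748.
Rounding up, n = 302.

302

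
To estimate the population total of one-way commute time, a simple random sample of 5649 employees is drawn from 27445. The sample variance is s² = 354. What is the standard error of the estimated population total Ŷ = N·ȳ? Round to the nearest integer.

6123

Var(Ŷ) = N²·Var(ȳ) = N²·(1 − n/N)·s²/n.
f = 5649/27445 = 0.20582984; Var(ȳ) = 0.79417016·354/5649 = 0.049767434.
Var(Ŷ) = 27445² · 0.049767434 = 3.7486226 × 10^7.
SE(Ŷ) = √(3.7486226 × 10^7) = 6123.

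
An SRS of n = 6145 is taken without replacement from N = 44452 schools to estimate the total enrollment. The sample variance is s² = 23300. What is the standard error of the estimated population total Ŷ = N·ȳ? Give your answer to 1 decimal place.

Var(Ŷ) = N²·Var(ȳ) = N²·(1 − n/N)·s²/n.
f = 6145/44452 = 0.13823900; Var(ȳ) = 0.86176100·23300/6145 = 3.2675397.
Var(Ŷ) = 44452² · 3.2675397 = 6.4565941 × 10^9.
SE(Ŷ) = √(6.4565941 × 10^9) = 80352.9.

80352.9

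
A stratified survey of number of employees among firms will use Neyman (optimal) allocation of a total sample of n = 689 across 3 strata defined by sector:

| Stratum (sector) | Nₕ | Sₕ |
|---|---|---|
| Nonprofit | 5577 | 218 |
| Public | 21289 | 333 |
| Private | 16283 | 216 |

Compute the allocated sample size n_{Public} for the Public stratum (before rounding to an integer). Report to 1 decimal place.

Neyman allocation: nₕ = n·NₕSₕ / Σⱼ NⱼSⱼ.
Σ NⱼSⱼ = 5577·218 + 21289·333 + 16283·216 = 1.1822151 × 10^7.
n_{Public} = 689·21289·333 / (1.1822151 × 10^7) = 413.2.

413.2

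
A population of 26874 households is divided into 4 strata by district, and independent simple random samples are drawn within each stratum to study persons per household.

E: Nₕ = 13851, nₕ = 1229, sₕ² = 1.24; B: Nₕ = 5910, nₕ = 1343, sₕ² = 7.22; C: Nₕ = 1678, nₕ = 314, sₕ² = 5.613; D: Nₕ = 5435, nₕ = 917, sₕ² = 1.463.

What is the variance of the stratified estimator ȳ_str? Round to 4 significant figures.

5.561 × 10^-4

Var(ȳ_str) = Σₕ Wₕ²(1 − fₕ)sₕ²/nₕ with Wₕ = Nₕ/N, N = 26874.
E: Wₕ = 0.51540522; term = 0.51540522²·(1 − 0.08873006)·1.24/1229 = 2.442387 × 10^-4.
B: Wₕ = 0.21991516; term = 0.21991516²·(1 − 0.22724196)·7.22/1343 = 2.0091624 × 10^-4.
C: Wₕ = 0.06243953; term = 0.06243953²·(1 − 0.18712753)·5.613/314 = 5.6650937 × 10^-5.
D: Wₕ = 0.20224008; term = 0.20224008²·(1 − 0.16872125)·1.463/917 = 5.4244554 × 10^-5.
Sum = 5.5605043 × 10^-4.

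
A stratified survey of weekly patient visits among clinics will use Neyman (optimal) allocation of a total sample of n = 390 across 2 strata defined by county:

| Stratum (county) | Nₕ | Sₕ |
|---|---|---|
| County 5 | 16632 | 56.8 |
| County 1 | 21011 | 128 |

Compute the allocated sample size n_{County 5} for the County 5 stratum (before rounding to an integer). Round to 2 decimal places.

101.38

Neyman allocation: nₕ = n·NₕSₕ / Σⱼ NⱼSⱼ.
Σ NⱼSⱼ = 16632·56.8 + 21011·128 = 3.6341056 × 10^6.
n_{County 5} = 390·16632·56.8 / (3.6341056 × 10^6) = 101.38.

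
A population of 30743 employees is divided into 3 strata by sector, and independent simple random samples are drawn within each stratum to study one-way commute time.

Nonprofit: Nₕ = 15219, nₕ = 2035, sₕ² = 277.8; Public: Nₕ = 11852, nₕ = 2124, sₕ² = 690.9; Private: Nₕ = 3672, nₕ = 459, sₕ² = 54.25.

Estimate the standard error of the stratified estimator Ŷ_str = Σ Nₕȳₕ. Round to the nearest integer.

8142

Var(Ŷ_str) = Σₕ Nₕ²(1 − fₕ)sₕ²/nₕ.
Nonprofit: 15219²·(1 − 2035/15219)·277.8/2035 = 2.7390574 × 10^7.
Public: 11852²·(1 − 2124/11852)·690.9/2124 = 3.7503853 × 10^7.
Private: 3672²·(1 − 459/3672)·54.25/459 = 1.394442 × 10^6.
Sum = 6.6288869 × 10^7.
SE = √(6.6288869 × 10^7) = 8142.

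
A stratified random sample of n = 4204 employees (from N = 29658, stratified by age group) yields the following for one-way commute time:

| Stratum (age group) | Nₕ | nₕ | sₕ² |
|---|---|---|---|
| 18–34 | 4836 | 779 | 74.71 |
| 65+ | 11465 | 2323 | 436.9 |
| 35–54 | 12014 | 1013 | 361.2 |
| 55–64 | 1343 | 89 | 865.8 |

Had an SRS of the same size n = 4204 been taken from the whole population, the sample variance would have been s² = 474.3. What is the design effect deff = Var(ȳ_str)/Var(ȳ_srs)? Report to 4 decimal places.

Var(ȳ_str) = Σ Wₕ²(1−fₕ)sₕ²/nₕ with Wₕ = Nₕ/29658:
  18–34: (4836/29658)²·(1−779/4836)·74.71/779 = 0.0021391875
  65+: (11465/29658)²·(1−2323/11465)·436.9/2323 = 0.022411163
  35–54: (12014/29658)²·(1−1013/12014)·361.2/1013 = 0.053576503
  55–64: (1343/29658)²·(1−89/1343)·865.8/89 = 0.018625906
  → Var(ȳ_str) = 0.09675276.
Var(ȳ_srs) = (1 − 4204/29658)·474.3/4204 = 0.09682881.
deff = 0.09675276 / 0.09682881 = 0.9992.

0.9992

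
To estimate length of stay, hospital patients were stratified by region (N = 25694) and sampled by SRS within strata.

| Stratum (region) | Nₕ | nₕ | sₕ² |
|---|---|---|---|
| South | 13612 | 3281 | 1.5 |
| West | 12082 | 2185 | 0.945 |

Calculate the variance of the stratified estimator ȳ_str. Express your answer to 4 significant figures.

1.757 × 10^-4

Var(ȳ_str) = Σₕ Wₕ²(1 − fₕ)sₕ²/nₕ with Wₕ = Nₕ/N, N = 25694.
South: Wₕ = 0.52977349; term = 0.52977349²·(1 − 0.24103732)·1.5/3281 = 9.7383615 × 10^-5.
West: Wₕ = 0.47022651; term = 0.47022651²·(1 − 0.18084754)·0.945/2185 = 7.8335628 × 10^-5.
Sum = 1.7571924 × 10^-4.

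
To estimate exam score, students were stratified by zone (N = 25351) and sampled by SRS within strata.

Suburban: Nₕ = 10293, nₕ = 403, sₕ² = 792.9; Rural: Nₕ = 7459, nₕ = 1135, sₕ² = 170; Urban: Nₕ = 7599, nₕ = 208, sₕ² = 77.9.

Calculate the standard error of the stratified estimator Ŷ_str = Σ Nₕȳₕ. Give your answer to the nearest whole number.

Var(Ŷ_str) = Σₕ Nₕ²(1 − fₕ)sₕ²/nₕ.
Suburban: 10293²·(1 − 403/10293)·792.9/403 = 2.0028648 × 10^8.
Rural: 7459²·(1 − 1135/7459)·170/1135 = 7.0652174 × 10^6.
Urban: 7599²·(1 − 208/7599)·77.9/208 = 2.1034576 × 10^7.
Sum = 2.2838627 × 10^8.
SE = √(2.2838627 × 10^8) = 15112.

15112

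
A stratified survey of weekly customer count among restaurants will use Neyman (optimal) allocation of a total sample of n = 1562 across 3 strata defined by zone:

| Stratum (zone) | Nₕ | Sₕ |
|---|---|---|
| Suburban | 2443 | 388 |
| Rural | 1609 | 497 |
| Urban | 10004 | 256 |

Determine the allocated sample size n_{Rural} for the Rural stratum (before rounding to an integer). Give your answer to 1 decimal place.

Neyman allocation: nₕ = n·NₕSₕ / Σⱼ NⱼSⱼ.
Σ NⱼSⱼ = 2443·388 + 1609·497 + 10004·256 = 4.308581 × 10^6.
n_{Rural} = 1562·1609·497 / (4.308581 × 10^6) = 289.9.

289.9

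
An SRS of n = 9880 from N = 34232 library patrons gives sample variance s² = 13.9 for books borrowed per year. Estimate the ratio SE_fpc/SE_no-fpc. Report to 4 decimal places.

f = n/N = 9880/34232 = 0.28861884.
SE_no-fpc = √(s²/n) = 0.037508434; SE_fpc = √((1−f)s²/n) = 0.031635894.
Ratio = √(1−f) = 0.84343415.

0.8434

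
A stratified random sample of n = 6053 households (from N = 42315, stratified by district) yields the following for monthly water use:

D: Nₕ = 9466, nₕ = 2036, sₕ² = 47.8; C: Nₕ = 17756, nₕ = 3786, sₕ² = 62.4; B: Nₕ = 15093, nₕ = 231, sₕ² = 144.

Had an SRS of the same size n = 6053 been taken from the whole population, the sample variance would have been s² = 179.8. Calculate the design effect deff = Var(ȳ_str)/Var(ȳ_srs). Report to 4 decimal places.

3.1938

Var(ȳ_str) = Σ Wₕ²(1−fₕ)sₕ²/nₕ with Wₕ = Nₕ/42315:
  D: (9466/42315)²·(1−2036/9466)·47.8/2036 = 9.2218222 × 10^-4
  C: (17756/42315)²·(1−3786/17756)·62.4/3786 = 0.0022832677
  B: (15093/42315)²·(1−231/15093)·144/231 = 0.078093457
  → Var(ȳ_str) = 0.081298907.
Var(ȳ_srs) = (1 − 6053/42315)·179.8/6053 = 0.025455195.
deff = 0.081298907 / 0.025455195 = 3.1938.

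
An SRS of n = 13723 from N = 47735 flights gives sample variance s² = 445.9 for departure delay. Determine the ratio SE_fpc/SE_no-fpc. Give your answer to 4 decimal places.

f = n/N = 13723/47735 = 0.28748298.
SE_no-fpc = √(s²/n) = 0.18025786; SE_fpc = √((1−f)s²/n) = 0.15215696.
Ratio = √(1−f) = 0.84410723.

0.8441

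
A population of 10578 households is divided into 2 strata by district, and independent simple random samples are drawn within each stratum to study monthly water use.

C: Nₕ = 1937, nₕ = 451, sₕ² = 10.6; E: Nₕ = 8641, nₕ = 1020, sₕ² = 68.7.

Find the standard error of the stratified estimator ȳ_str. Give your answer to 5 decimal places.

0.20061

Var(ȳ_str) = Σₕ Wₕ²(1 − fₕ)sₕ²/nₕ with Wₕ = Nₕ/N, N = 10578.
C: Wₕ = 0.18311590; term = 0.18311590²·(1 − 0.23283428)·10.6/451 = 6.0460346 × 10^-4.
E: Wₕ = 0.81688410; term = 0.81688410²·(1 − 0.11804189)·68.7/1020 = 0.039639248.
Sum = 0.040243851.
SE = √(0.040243851) = 0.20061.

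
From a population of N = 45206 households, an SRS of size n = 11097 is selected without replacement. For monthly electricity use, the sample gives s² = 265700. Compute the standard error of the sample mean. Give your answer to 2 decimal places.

Under SRS without replacement, Var(ȳ) = (1 − f)·s²/n with f = n/N = 11097/45206 = 0.24547626.
Var(ȳ) = (1 − 0.24547626)·265700/11097 = 0.75452374·23.943408 = 18.06587.
SE(ȳ) = √(18.06587) = 4.25.

4.25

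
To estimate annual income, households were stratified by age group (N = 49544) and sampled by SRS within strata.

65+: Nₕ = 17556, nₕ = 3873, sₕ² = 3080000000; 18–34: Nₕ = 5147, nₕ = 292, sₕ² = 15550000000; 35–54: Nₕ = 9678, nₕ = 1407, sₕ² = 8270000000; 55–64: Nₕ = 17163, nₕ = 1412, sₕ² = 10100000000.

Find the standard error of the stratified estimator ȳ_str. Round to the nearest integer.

Var(ȳ_str) = Σₕ Wₕ²(1 − fₕ)sₕ²/nₕ with Wₕ = Nₕ/N, N = 49544.
65+: Wₕ = 0.35435169; term = 0.35435169²·(1 − 0.22060834)·3080000000/3873 = 77826.587.
18–34: Wₕ = 0.10388745; term = 0.10388745²·(1 − 0.05673208)·15550000000/292 = 542136.7.
35–54: Wₕ = 0.19534151; term = 0.19534151²·(1 − 0.14538128)·8270000000/1407 = 191678.29.
55–64: Wₕ = 0.34641934; term = 0.34641934²·(1 − 0.08227000)·10100000000/1412 = 787781.68.
Sum = 1.5994233 × 10^6.
SE = √(1.5994233 × 10^6) = 1265.

1265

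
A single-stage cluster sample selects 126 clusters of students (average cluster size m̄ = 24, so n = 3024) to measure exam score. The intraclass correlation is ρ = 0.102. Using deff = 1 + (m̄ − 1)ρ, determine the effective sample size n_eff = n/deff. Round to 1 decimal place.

deff = 1 + (24 − 1)·0.102 = 1 + 2.346 = 3.346.
n_eff = 3024 / 3.346 = 903.8.

903.8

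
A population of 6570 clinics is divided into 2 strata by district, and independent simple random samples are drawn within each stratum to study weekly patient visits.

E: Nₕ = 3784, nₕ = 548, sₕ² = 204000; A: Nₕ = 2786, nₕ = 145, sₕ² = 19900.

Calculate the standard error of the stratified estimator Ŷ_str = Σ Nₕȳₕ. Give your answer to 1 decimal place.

Var(Ŷ_str) = Σₕ Nₕ²(1 − fₕ)sₕ²/nₕ.
E: 3784²·(1 − 548/3784)·204000/548 = 4.5583666 × 10^9.
A: 2786²·(1 − 145/2786)·19900/145 = 1.0097982 × 10^9.
Sum = 5.5681648 × 10^9.
SE = √(5.5681648 × 10^9) = 74620.1.

74620.1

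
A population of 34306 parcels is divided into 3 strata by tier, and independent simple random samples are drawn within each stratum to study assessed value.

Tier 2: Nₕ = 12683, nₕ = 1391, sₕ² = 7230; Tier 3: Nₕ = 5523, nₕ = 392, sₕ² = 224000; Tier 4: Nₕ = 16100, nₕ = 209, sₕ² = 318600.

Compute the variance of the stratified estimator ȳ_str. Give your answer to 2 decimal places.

Var(ȳ_str) = Σₕ Wₕ²(1 − fₕ)sₕ²/nₕ with Wₕ = Nₕ/N, N = 34306.
Tier 2: Wₕ = 0.36970209; term = 0.36970209²·(1 − 0.10967437)·7230/1391 = 0.63250485.
Tier 3: Wₕ = 0.16099225; term = 0.16099225²·(1 − 0.07097592)·224000/392 = 13.759379.
Tier 4: Wₕ = 0.46930566; term = 0.46930566²·(1 − 0.01298137)·318600/209 = 331.38773.
Sum = 345.77961.

345.78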